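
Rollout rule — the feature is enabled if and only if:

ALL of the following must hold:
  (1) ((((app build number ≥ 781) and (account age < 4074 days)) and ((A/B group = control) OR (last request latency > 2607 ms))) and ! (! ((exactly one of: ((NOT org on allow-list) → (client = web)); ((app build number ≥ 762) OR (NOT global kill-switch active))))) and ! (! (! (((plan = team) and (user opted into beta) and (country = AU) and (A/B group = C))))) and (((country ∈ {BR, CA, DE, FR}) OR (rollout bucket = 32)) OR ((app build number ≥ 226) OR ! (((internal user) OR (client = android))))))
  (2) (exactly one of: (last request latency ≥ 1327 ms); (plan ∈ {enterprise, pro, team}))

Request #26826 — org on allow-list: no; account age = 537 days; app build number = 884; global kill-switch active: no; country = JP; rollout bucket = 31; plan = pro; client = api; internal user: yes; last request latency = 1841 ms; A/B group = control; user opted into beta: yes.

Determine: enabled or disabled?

Disabled

Atomic conditions:
  app build number ≥ 781: 884 ≥ 781 is true
  account age < 4074 days: 537 < 4074 is true
  A/B group = control: control == control is true
  last request latency > 2607 ms: 1841 > 2607 is false
  NOT org on allow-list: no → true
  client = web: api == web is false
  app build number ≥ 762: 884 ≥ 762 is true
  NOT global kill-switch active: no → true
  plan = team: pro == team is false
  user opted into beta: yes → true
  country = AU: JP == AU is false
  A/B group = C: control == C is false
  country ∈ {BR, CA, DE, FR}: JP is not in the set → false
  rollout bucket = 32: 31 == 32 is false
  app build number ≥ 226: 884 ≥ 226 is true
  internal user: yes → true
  client = android: api == android is false
  last request latency ≥ 1327 ms: 1841 ≥ 1327 is true
  plan ∈ {enterprise, pro, team}: pro is in the set → true
Combine:
[1.1.1] true AND true = true
[1.1.2] true OR false = true
[1.1] true AND true = true
[1.2.1.1.1] true → false = false
[1.2.1.1.2] true OR true = true
[1.2.1.1] exactly-one(false, true) = true
[1.2.1] NOT true = false
[1.2] NOT false = true
[1.3.1.1.1] false AND true AND false AND false = false
[1.3.1.1] NOT false = true
[1.3.1] NOT true = false
[1.3] NOT false = true
[1.4.1] false OR false = false
[1.4.2.2.1] true OR false = true
[1.4.2.2] NOT true = false
[1.4.2] true OR false = true
[1.4] false OR true = true
[1] true AND true AND true AND true = true
[2] exactly-one(true, true) = false
[root] true AND false = false
Overall: false → disabled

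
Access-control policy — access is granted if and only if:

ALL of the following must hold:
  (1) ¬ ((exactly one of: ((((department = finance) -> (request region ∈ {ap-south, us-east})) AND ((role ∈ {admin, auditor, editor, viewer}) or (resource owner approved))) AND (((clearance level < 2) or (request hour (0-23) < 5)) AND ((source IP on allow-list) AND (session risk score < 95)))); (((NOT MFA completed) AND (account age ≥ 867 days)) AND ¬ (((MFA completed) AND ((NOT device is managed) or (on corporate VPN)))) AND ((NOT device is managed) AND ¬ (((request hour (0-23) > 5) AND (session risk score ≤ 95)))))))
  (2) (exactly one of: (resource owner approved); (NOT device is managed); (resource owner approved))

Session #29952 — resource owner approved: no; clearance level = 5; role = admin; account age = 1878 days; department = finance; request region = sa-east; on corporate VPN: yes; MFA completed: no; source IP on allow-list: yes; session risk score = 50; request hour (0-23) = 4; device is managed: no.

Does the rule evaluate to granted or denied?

Denied

Atomic conditions:
  department = finance: finance == finance is true
  request region ∈ {ap-south, us-east}: sa-east is not in the set → false
  role ∈ {admin, auditor, editor, viewer}: admin is in the set → true
  resource owner approved: no → false
  clearance level < 2: 5 < 2 is false
  request hour (0-23) < 5: 4 < 5 is true
  source IP on allow-list: yes → true
  session risk score < 95: 50 < 95 is true
  NOT MFA completed: no → true
  account age ≥ 867 days: 1878 ≥ 867 is true
  MFA completed: no → false
  NOT device is managed: no → true
  on corporate VPN: yes → true
  request hour (0-23) > 5: 4 > 5 is false
  session risk score ≤ 95: 50 ≤ 95 is true
Combine:
[1.1.1.1.1] true → false = false
[1.1.1.1.2] true OR false = true
[1.1.1.1] false AND true = false
[1.1.1.2.1] false OR true = true
[1.1.1.2.2] true AND true = true
[1.1.1.2] true AND true = true
[1.1.1] false AND true = false
[1.1.2.1] true AND true = true
[1.1.2.2.1.2] true OR true = true
[1.1.2.2.1] false AND true = false
[1.1.2.2] NOT false = true
[1.1.2.3.2.1] false AND true = false
[1.1.2.3.2] NOT false = true
[1.1.2.3] true AND true = true
[1.1.2] true AND true AND true = true
[1.1] exactly-one(false, true) = true
[1] NOT true = false
[2] exactly-one(false, true, false) = true
[root] false AND true = false
Overall: false → denied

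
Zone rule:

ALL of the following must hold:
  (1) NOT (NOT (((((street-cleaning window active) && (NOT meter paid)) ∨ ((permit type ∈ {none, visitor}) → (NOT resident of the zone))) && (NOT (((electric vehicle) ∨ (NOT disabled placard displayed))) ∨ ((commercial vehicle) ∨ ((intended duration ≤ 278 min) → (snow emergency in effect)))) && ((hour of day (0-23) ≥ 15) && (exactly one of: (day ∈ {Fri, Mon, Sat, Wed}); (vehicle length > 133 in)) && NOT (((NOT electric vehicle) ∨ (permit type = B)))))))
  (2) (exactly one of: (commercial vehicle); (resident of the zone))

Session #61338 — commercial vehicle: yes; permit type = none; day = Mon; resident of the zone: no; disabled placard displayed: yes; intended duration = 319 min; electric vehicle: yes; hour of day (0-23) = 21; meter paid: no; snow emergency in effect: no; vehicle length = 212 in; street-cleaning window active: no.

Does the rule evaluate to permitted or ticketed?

Ticketed

Atomic conditions:
  street-cleaning window active: no → false
  NOT meter paid: no → true
  permit type ∈ {none, visitor}: none is in the set → true
  NOT resident of the zone: no → true
  electric vehicle: yes → true
  NOT disabled placard displayed: yes → false
  commercial vehicle: yes → true
  intended duration ≤ 278 min: 319 ≤ 278 is false
  snow emergency in effect: no → false
  hour of day (0-23) ≥ 15: 21 ≥ 15 is true
  day ∈ {Fri, Mon, Sat, Wed}: Mon is in the set → true
  vehicle length > 133 in: 212 > 133 is true
  NOT electric vehicle: yes → false
  permit type = B: none == B is false
  resident of the zone: no → false
Combine:
[1.1.1.1.1] false AND true = false
[1.1.1.1.2] true → true = true
[1.1.1.1] false OR true = true
[1.1.1.2.1.1] true OR false = true
[1.1.1.2.1] NOT true = false
[1.1.1.2.2.2] false → false (antecedent false ⇒ implication holds) = true
[1.1.1.2.2] true OR true = true
[1.1.1.2] false OR true = true
[1.1.1.3.2] exactly-one(true, true) = false
[1.1.1.3.3.1] false OR false = false
[1.1.1.3.3] NOT false = true
[1.1.1.3] true AND false AND true = false
[1.1.1] true AND true AND false = false
[1.1] NOT false = true
[1] NOT true = false
[2] exactly-one(true, false) = true
[root] false AND true = false
Overall: false → ticketed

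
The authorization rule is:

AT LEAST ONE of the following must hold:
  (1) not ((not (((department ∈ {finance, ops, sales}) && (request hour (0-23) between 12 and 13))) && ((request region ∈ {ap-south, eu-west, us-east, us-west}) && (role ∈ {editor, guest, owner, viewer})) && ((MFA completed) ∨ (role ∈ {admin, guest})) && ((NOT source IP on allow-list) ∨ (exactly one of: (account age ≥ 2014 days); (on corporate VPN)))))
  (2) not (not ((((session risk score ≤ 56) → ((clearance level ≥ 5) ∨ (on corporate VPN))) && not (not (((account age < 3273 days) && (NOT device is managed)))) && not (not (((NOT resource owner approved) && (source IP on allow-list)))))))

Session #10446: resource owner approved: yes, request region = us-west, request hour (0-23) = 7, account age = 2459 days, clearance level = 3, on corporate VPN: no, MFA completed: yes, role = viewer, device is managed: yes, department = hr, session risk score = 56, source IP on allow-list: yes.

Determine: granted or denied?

Denied

Atomic conditions:
  department ∈ {finance, ops, sales}: hr is not in the set → false
  request hour (0-23) between 12 and 13: 7 in [12, 13] is false
  request region ∈ {ap-south, eu-west, us-east, us-west}: us-west is in the set → true
  role ∈ {editor, guest, owner, viewer}: viewer is in the set → true
  MFA completed: yes → true
  role ∈ {admin, guest}: viewer is not in the set → false
  NOT source IP on allow-list: yes → false
  account age ≥ 2014 days: 2459 ≥ 2014 is true
  on corporate VPN: no → false
  session risk score ≤ 56: 56 ≤ 56 is true
  clearance level ≥ 5: 3 ≥ 5 is false
  account age < 3273 days: 2459 < 3273 is true
  NOT device is managed: yes → false
  NOT resource owner approved: yes → false
  source IP on allow-list: yes → true
Combine:
[1.1.1.1] false AND false = false
[1.1.1] NOT false = true
[1.1.2] true AND true = true
[1.1.3] true OR false = true
[1.1.4.2] exactly-one(true, false) = true
[1.1.4] false OR true = true
[1.1] true AND true AND true AND true = true
[1] NOT true = false
[2.1.1.1.2] false OR false = false
[2.1.1.1] true → false = false
[2.1.1.2.1.1] true AND false = false
[2.1.1.2.1] NOT false = true
[2.1.1.2] NOT true = false
[2.1.1.3.1.1] false AND true = false
[2.1.1.3.1] NOT false = true
[2.1.1.3] NOT true = false
[2.1.1] false AND false AND false = false
[2.1] NOT false = true
[2] NOT true = false
[root] false OR false = false
Overall: false → denied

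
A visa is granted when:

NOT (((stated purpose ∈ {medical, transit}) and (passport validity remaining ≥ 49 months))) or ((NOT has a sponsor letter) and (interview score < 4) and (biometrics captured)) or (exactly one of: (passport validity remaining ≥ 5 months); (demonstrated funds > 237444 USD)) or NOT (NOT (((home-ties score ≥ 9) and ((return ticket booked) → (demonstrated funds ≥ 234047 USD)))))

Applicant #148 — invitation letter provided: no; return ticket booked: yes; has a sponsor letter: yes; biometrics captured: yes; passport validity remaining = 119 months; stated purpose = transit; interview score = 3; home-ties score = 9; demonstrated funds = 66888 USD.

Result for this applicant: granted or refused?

Atomic conditions:
  stated purpose ∈ {medical, transit}: transit is in the set → true
  passport validity remaining ≥ 49 months: 119 ≥ 49 is true
  NOT has a sponsor letter: yes → false
  interview score < 4: 3 < 4 is true
  biometrics captured: yes → true
  passport validity remaining ≥ 5 months: 119 ≥ 5 is true
  demonstrated funds > 237444 USD: 66888 > 237444 is false
  home-ties score ≥ 9: 9 ≥ 9 is true
  return ticket booked: yes → true
  demonstrated funds ≥ 234047 USD: 66888 ≥ 234047 is false
Combine:
[1.1] true AND true = true
[1] NOT true = false
[2] false AND true AND true = false
[3] exactly-one(true, false) = true
[4.1.1.2] true → false = false
[4.1.1] true AND false = false
[4.1] NOT false = true
[4] NOT true = false
[root] false OR false OR true OR false = true
Overall: true → granted

Granted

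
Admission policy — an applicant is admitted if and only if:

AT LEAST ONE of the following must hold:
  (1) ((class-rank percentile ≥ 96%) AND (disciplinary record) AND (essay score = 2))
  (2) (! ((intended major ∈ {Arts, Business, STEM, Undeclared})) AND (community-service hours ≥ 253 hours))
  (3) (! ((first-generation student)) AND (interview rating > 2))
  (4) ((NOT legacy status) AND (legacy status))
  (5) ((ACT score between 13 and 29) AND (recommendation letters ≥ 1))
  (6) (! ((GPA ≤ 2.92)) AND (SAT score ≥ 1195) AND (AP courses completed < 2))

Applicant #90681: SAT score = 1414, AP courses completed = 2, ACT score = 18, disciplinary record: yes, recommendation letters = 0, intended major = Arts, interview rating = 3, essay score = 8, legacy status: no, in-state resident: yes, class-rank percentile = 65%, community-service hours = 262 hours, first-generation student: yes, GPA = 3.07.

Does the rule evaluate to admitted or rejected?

Rejected

Atomic conditions:
  class-rank percentile ≥ 96%: 65 ≥ 96 is false
  disciplinary record: yes → true
  essay score = 2: 8 == 2 is false
  intended major ∈ {Arts, Business, STEM, Undeclared}: Arts is in the set → true
  community-service hours ≥ 253 hours: 262 ≥ 253 is true
  first-generation student: yes → true
  interview rating > 2: 3 > 2 is true
  NOT legacy status: no → true
  legacy status: no → false
  ACT score between 13 and 29: 18 in [13, 29] is true
  recommendation letters ≥ 1: 0 ≥ 1 is false
  GPA ≤ 2.92: 3.07 ≤ 2.92 is false
  SAT score ≥ 1195: 1414 ≥ 1195 is true
  AP courses completed < 2: 2 < 2 is false
Combine:
[1] false AND true AND false = false
[2.1] NOT true = false
[2] false AND true = false
[3.1] NOT true = false
[3] false AND true = false
[4] true AND false = false
[5] true AND false = false
[6.1] NOT false = true
[6] true AND true AND false = false
[root] false OR false OR false OR false OR false OR false = false
Overall: false → rejected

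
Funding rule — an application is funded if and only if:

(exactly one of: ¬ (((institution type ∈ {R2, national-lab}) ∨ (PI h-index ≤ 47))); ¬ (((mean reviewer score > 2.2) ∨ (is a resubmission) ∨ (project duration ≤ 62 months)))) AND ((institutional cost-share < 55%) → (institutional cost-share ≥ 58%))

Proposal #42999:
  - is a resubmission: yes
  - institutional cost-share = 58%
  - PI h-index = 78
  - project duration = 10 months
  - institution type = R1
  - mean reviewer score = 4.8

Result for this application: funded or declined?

Funded

Atomic conditions:
  institution type ∈ {R2, national-lab}: R1 is not in the set → false
  PI h-index ≤ 47: 78 ≤ 47 is false
  mean reviewer score > 2.2: 4.8 > 2.2 is true
  is a resubmission: yes → true
  project duration ≤ 62 months: 10 ≤ 62 is true
  institutional cost-share < 55%: 58 < 55 is false
  institutional cost-share ≥ 58%: 58 ≥ 58 is true
Combine:
[1.1.1] false OR false = false
[1.1] NOT false = true
[1.2.1] true OR true OR true = true
[1.2] NOT true = false
[1] exactly-one(true, false) = true
[2] false → true (antecedent false ⇒ implication holds) = true
[root] true AND true = true
Overall: true → funded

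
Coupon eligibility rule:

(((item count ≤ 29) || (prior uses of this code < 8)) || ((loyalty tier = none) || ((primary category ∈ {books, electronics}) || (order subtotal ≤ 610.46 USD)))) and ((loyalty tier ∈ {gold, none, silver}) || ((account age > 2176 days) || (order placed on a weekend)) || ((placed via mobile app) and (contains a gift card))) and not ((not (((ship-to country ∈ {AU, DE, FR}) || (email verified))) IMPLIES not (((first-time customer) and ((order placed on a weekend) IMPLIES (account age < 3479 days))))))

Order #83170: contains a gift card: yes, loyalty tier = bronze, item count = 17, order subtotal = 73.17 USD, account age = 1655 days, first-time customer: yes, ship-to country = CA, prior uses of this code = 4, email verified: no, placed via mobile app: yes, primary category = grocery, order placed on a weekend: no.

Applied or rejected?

Atomic conditions:
  item count ≤ 29: 17 ≤ 29 is true
  prior uses of this code < 8: 4 < 8 is true
  loyalty tier = none: bronze == none is false
  primary category ∈ {books, electronics}: grocery is not in the set → false
  order subtotal ≤ 610.46 USD: 73.17 ≤ 610.46 is true
  loyalty tier ∈ {gold, none, silver}: bronze is not in the set → false
  account age > 2176 days: 1655 > 2176 is false
  order placed on a weekend: no → false
  placed via mobile app: yes → true
  contains a gift card: yes → true
  ship-to country ∈ {AU, DE, FR}: CA is not in the set → false
  email verified: no → false
  first-time customer: yes → true
  account age < 3479 days: 1655 < 3479 is true
Combine:
[1.1] true OR true = true
[1.2.2] false OR true = true
[1.2] false OR true = true
[1] true OR true = true
[2.2] false OR false = false
[2.3] true AND true = true
[2] false OR false OR true = true
[3.1.1.1] false OR false = false
[3.1.1] NOT false = true
[3.1.2.1.2] false → true (antecedent false ⇒ implication holds) = true
[3.1.2.1] true AND true = true
[3.1.2] NOT true = false
[3.1] true → false = false
[3] NOT false = true
[root] true AND true AND true = true
Overall: true → applied

Applied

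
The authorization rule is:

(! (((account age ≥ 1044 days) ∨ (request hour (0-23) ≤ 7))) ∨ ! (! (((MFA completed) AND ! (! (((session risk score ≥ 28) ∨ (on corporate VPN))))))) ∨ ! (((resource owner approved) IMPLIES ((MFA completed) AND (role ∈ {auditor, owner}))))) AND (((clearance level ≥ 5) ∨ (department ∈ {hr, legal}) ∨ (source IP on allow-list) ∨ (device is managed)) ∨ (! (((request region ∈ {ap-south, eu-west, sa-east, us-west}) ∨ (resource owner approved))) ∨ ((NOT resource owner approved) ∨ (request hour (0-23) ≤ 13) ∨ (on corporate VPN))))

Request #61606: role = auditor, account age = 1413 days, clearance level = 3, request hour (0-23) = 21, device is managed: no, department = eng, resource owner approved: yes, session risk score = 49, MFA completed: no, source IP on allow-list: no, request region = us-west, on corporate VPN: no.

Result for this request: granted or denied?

Denied

Atomic conditions:
  account age ≥ 1044 days: 1413 ≥ 1044 is true
  request hour (0-23) ≤ 7: 21 ≤ 7 is false
  MFA completed: no → false
  session risk score ≥ 28: 49 ≥ 28 is true
  on corporate VPN: no → false
  resource owner approved: yes → true
  role ∈ {auditor, owner}: auditor is in the set → true
  clearance level ≥ 5: 3 ≥ 5 is false
  department ∈ {hr, legal}: eng is not in the set → false
  source IP on allow-list: no → false
  device is managed: no → false
  request region ∈ {ap-south, eu-west, sa-east, us-west}: us-west is in the set → true
  NOT resource owner approved: yes → false
  request hour (0-23) ≤ 13: 21 ≤ 13 is false
Combine:
[1.1.1] true OR false = true
[1.1] NOT true = false
[1.2.1.1.2.1.1] true OR false = true
[1.2.1.1.2.1] NOT true = false
[1.2.1.1.2] NOT false = true
[1.2.1.1] false AND true = false
[1.2.1] NOT false = true
[1.2] NOT true = false
[1.3.1.2] false AND true = false
[1.3.1] true → false = false
[1.3] NOT false = true
[1] false OR false OR true = true
[2.1] false OR false OR false OR false = false
[2.2.1.1] true OR true = true
[2.2.1] NOT true = false
[2.2.2] false OR false OR false = false
[2.2] false OR false = false
[2] false OR false = false
[root] true AND false = false
Overall: false → denied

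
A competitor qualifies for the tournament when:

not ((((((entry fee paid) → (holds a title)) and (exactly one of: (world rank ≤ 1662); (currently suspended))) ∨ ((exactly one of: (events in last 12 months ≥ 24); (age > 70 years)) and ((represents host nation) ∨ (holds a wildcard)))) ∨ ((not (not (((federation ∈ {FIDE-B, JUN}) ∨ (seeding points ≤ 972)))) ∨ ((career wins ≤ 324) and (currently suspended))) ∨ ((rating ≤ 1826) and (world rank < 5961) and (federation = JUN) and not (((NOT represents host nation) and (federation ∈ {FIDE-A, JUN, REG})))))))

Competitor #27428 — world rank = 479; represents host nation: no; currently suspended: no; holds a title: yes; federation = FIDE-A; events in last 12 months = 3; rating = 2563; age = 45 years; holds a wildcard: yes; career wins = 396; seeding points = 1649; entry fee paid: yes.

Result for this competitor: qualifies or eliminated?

Eliminated

Atomic conditions:
  entry fee paid: yes → true
  holds a title: yes → true
  world rank ≤ 1662: 479 ≤ 1662 is true
  currently suspended: no → false
  events in last 12 months ≥ 24: 3 ≥ 24 is false
  age > 70 years: 45 > 70 is false
  represents host nation: no → false
  holds a wildcard: yes → true
  federation ∈ {FIDE-B, JUN}: FIDE-A is not in the set → false
  seeding points ≤ 972: 1649 ≤ 972 is false
  career wins ≤ 324: 396 ≤ 324 is false
  rating ≤ 1826: 2563 ≤ 1826 is false
  world rank < 5961: 479 < 5961 is true
  federation = JUN: FIDE-A == JUN is false
  NOT represents host nation: no → true
  federation ∈ {FIDE-A, JUN, REG}: FIDE-A is in the set → true
Combine:
[1.1.1.1] true → true = true
[1.1.1.2] exactly-one(true, false) = true
[1.1.1] true AND true = true
[1.1.2.1] exactly-one(false, false) = false
[1.1.2.2] false OR true = true
[1.1.2] false AND true = false
[1.1] true OR false = true
[1.2.1.1.1.1] false OR false = false
[1.2.1.1.1] NOT false = true
[1.2.1.1] NOT true = false
[1.2.1.2] false AND false = false
[1.2.1] false OR false = false
[1.2.2.4.1] true AND true = true
[1.2.2.4] NOT true = false
[1.2.2] false AND true AND false AND false = false
[1.2] false OR false = false
[1] true OR false = true
[root] NOT true = false
Overall: false → eliminated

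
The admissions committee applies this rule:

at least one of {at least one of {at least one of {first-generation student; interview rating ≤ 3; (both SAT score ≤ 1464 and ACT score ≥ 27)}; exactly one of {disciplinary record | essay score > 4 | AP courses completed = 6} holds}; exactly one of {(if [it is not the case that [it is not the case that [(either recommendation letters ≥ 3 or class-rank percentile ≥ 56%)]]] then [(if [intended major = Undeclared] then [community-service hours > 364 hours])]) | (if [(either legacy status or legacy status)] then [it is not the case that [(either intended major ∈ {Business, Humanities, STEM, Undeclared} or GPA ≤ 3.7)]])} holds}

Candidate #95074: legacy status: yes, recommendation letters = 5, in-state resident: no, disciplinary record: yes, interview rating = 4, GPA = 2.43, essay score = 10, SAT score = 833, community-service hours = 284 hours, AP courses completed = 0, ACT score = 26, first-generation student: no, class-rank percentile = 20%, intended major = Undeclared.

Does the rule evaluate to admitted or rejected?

Atomic conditions:
  first-generation student: no → false
  interview rating ≤ 3: 4 ≤ 3 is false
  SAT score ≤ 1464: 833 ≤ 1464 is true
  ACT score ≥ 27: 26 ≥ 27 is false
  disciplinary record: yes → true
  essay score > 4: 10 > 4 is true
  AP courses completed = 6: 0 == 6 is false
  recommendation letters ≥ 3: 5 ≥ 3 is true
  class-rank percentile ≥ 56%: 20 ≥ 56 is false
  intended major = Undeclared: Undeclared == Undeclared is true
  community-service hours > 364 hours: 284 > 364 is false
  legacy status: yes → true
  intended major ∈ {Business, Humanities, STEM, Undeclared}: Undeclared is in the set → true
  GPA ≤ 3.7: 2.43 ≤ 3.7 is true
Combine:
[1.1.3] true AND false = false
[1.1] false OR false OR false = false
[1.2] exactly-one(true, true, false) = false
[1] false OR false = false
[2.1.1.1.1] true OR false = true
[2.1.1.1] NOT true = false
[2.1.1] NOT false = true
[2.1.2] true → false = false
[2.1] true → false = false
[2.2.1] true OR true = true
[2.2.2.1] true OR true = true
[2.2.2] NOT true = false
[2.2] true → false = false
[2] exactly-one(false, false) = false
[root] false OR false = false
Overall: false → rejected

Rejected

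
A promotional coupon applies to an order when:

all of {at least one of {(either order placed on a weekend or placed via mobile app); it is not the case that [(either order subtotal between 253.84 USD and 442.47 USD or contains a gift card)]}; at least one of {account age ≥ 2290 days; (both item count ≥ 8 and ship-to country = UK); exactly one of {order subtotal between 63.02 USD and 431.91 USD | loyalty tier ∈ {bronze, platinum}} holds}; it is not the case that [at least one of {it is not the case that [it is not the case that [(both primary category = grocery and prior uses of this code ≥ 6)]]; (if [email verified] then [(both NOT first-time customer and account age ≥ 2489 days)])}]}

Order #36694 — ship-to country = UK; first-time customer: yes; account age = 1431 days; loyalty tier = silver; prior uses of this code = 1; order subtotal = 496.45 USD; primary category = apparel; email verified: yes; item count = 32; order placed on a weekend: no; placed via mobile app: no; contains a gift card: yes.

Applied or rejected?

Atomic conditions:
  order placed on a weekend: no → false
  placed via mobile app: no → false
  order subtotal between 253.84 USD and 442.47 USD: 496.45 in [253.84, 442.47] is false
  contains a gift card: yes → true
  account age ≥ 2290 days: 1431 ≥ 2290 is false
  item count ≥ 8: 32 ≥ 8 is true
  ship-to country = UK: UK == UK is true
  order subtotal between 63.02 USD and 431.91 USD: 496.45 in [63.02, 431.91] is false
  loyalty tier ∈ {bronze, platinum}: silver is not in the set → false
  primary category = grocery: apparel == grocery is false
  prior uses of this code ≥ 6: 1 ≥ 6 is false
  email verified: yes → true
  NOT first-time customer: yes → false
  account age ≥ 2489 days: 1431 ≥ 2489 is false
Combine:
[1.1] false OR false = false
[1.2.1] false OR true = true
[1.2] NOT true = false
[1] false OR false = false
[2.2] true AND true = true
[2.3] exactly-one(false, false) = false
[2] false OR true OR false = true
[3.1.1.1.1] false AND false = false
[3.1.1.1] NOT false = true
[3.1.1] NOT true = false
[3.1.2.2] false AND false = false
[3.1.2] true → false = false
[3.1] false OR false = false
[3] NOT false = true
[root] false AND true AND true = false
Overall: false → rejected

Rejected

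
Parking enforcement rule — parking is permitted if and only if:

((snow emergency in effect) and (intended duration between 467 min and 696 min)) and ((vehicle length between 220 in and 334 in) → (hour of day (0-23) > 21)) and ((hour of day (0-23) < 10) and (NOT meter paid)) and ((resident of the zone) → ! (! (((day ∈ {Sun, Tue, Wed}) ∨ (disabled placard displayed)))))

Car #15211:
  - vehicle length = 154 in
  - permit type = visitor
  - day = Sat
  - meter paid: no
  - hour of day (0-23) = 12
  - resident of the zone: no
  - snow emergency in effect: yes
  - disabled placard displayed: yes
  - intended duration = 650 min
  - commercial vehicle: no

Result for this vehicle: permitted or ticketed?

Atomic conditions:
  snow emergency in effect: yes → true
  intended duration between 467 min and 696 min: 650 in [467, 696] is true
  vehicle length between 220 in and 334 in: 154 in [220, 334] is false
  hour of day (0-23) > 21: 12 > 21 is false
  hour of day (0-23) < 10: 12 < 10 is false
  NOT meter paid: no → true
  resident of the zone: no → false
  day ∈ {Sun, Tue, Wed}: Sat is not in the set → false
  disabled placard displayed: yes → true
Combine:
[1] true AND true = true
[2] false → false (antecedent false ⇒ implication holds) = true
[3] false AND true = false
[4.2.1.1] false OR true = true
[4.2.1] NOT true = false
[4.2] NOT false = true
[4] false → true (antecedent false ⇒ implication holds) = true
[root] true AND true AND false AND true = false
Overall: false → ticketed

Ticketed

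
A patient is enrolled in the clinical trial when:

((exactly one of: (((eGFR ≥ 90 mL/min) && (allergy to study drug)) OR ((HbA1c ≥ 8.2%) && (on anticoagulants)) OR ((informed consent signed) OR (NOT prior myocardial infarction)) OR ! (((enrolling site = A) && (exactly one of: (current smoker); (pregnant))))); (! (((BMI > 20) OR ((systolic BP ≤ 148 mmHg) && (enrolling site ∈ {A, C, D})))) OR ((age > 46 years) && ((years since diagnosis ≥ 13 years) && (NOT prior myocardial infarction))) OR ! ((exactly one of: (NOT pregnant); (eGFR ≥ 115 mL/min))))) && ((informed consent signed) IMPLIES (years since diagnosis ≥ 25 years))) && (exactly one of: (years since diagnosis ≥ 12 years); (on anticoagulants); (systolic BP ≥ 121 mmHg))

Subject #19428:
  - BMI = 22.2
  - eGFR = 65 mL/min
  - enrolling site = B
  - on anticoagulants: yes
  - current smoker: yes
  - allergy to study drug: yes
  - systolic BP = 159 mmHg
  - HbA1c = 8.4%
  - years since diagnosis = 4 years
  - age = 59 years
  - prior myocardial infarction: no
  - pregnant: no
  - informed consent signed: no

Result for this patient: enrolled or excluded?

Atomic conditions:
  eGFR ≥ 90 mL/min: 65 ≥ 90 is false
  allergy to study drug: yes → true
  HbA1c ≥ 8.2%: 8.4 ≥ 8.2 is true
  on anticoagulants: yes → true
  informed consent signed: no → false
  NOT prior myocardial infarction: no → true
  enrolling site = A: B == A is false
  current smoker: yes → true
  pregnant: no → false
  BMI > 20: 22.2 > 20 is true
  systolic BP ≤ 148 mmHg: 159 ≤ 148 is false
  enrolling site ∈ {A, C, D}: B is not in the set → false
  age > 46 years: 59 > 46 is true
  years since diagnosis ≥ 13 years: 4 ≥ 13 is false
  NOT pregnant: no → true
  eGFR ≥ 115 mL/min: 65 ≥ 115 is false
  years since diagnosis ≥ 25 years: 4 ≥ 25 is false
  years since diagnosis ≥ 12 years: 4 ≥ 12 is false
  systolic BP ≥ 121 mmHg: 159 ≥ 121 is true
Combine:
[1.1.1.1] false AND true = false
[1.1.1.2] true AND true = true
[1.1.1.3] false OR true = true
[1.1.1.4.1.2] exactly-one(true, false) = true
[1.1.1.4.1] false AND true = false
[1.1.1.4] NOT false = true
[1.1.1] false OR true OR true OR true = true
[1.1.2.1.1.2] false AND false = false
[1.1.2.1.1] true OR false = true
[1.1.2.1] NOT true = false
[1.1.2.2.2] false AND true = false
[1.1.2.2] true AND false = false
[1.1.2.3.1] exactly-one(true, false) = true
[1.1.2.3] NOT true = false
[1.1.2] false OR false OR false = false
[1.1] exactly-one(true, false) = true
[1.2] false → false (antecedent false ⇒ implication holds) = true
[1] true AND true = true
[2] exactly-one(false, true, true) = false
[root] true AND false = false
Overall: false → excluded

Excluded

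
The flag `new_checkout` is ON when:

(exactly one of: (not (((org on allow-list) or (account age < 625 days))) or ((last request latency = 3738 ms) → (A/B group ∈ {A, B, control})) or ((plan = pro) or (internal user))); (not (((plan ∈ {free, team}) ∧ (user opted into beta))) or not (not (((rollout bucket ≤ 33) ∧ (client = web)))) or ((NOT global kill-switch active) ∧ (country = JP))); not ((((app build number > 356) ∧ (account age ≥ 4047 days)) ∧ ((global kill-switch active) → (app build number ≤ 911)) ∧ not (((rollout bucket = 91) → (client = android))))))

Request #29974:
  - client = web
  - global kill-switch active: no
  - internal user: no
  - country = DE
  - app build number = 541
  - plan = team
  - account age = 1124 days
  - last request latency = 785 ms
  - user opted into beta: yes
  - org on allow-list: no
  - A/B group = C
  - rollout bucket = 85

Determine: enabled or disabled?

Atomic conditions:
  org on allow-list: no → false
  account age < 625 days: 1124 < 625 is false
  last request latency = 3738 ms: 785 == 3738 is false
  A/B group ∈ {A, B, control}: C is not in the set → false
  plan = pro: team == pro is false
  internal user: no → false
  plan ∈ {free, team}: team is in the set → true
  user opted into beta: yes → true
  rollout bucket ≤ 33: 85 ≤ 33 is false
  client = web: web == web is true
  NOT global kill-switch active: no → true
  country = JP: DE == JP is false
  app build number > 356: 541 > 356 is true
  account age ≥ 4047 days: 1124 ≥ 4047 is false
  global kill-switch active: no → false
  app build number ≤ 911: 541 ≤ 911 is true
  rollout bucket = 91: 85 == 91 is false
  client = android: web == android is false
Combine:
[1.1.1] false OR false = false
[1.1] NOT false = true
[1.2] false → false (antecedent false ⇒ implication holds) = true
[1.3] false OR false = false
[1] true OR true OR false = true
[2.1.1] true AND true = true
[2.1] NOT true = false
[2.2.1.1] false AND true = false
[2.2.1] NOT false = true
[2.2] NOT true = false
[2.3] true AND false = false
[2] false OR false OR false = false
[3.1.1] true AND false = false
[3.1.2] false → true (antecedent false ⇒ implication holds) = true
[3.1.3.1] false → false (antecedent false ⇒ implication holds) = true
[3.1.3] NOT true = false
[3.1] false AND true AND false = false
[3] NOT false = true
[root] exactly-one(true, false, true) = false
Overall: false → disabled

Disabled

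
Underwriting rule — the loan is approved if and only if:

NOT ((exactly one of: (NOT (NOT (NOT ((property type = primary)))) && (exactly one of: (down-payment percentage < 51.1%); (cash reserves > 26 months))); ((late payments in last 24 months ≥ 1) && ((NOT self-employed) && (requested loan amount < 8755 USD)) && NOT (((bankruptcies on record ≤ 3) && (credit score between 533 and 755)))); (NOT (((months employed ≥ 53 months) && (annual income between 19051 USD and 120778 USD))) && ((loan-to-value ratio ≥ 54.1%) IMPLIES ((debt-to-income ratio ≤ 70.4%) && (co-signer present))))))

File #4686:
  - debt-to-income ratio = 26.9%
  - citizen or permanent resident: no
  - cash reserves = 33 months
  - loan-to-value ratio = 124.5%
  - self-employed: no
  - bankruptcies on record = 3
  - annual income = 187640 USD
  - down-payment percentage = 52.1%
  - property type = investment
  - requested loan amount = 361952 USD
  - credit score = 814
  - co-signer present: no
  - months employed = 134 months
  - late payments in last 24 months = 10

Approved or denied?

Atomic conditions:
  property type = primary: investment == primary is false
  down-payment percentage < 51.1%: 52.1 < 51.1 is false
  cash reserves > 26 months: 33 > 26 is true
  late payments in last 24 months ≥ 1: 10 ≥ 1 is true
  NOT self-employed: no → true
  requested loan amount < 8755 USD: 361952 < 8755 is false
  bankruptcies on record ≤ 3: 3 ≤ 3 is true
  credit score between 533 and 755: 814 in [533, 755] is false
  months employed ≥ 53 months: 134 ≥ 53 is true
  annual income between 19051 USD and 120778 USD: 187640 in [19051, 120778] is false
  loan-to-value ratio ≥ 54.1%: 124.5 ≥ 54.1 is true
  debt-to-income ratio ≤ 70.4%: 26.9 ≤ 70.4 is true
  co-signer present: no → false
Combine:
[1.1.1.1.1] NOT false = true
[1.1.1.1] NOT true = false
[1.1.1] NOT false = true
[1.1.2] exactly-one(false, true) = true
[1.1] true AND true = true
[1.2.2] true AND false = false
[1.2.3.1] true AND false = false
[1.2.3] NOT false = true
[1.2] true AND false AND true = false
[1.3.1.1] true AND false = false
[1.3.1] NOT false = true
[1.3.2.2] true AND false = false
[1.3.2] true → false = false
[1.3] true AND false = false
[1] exactly-one(true, false, false) = true
[root] NOT true = false
Overall: false → denied

Denied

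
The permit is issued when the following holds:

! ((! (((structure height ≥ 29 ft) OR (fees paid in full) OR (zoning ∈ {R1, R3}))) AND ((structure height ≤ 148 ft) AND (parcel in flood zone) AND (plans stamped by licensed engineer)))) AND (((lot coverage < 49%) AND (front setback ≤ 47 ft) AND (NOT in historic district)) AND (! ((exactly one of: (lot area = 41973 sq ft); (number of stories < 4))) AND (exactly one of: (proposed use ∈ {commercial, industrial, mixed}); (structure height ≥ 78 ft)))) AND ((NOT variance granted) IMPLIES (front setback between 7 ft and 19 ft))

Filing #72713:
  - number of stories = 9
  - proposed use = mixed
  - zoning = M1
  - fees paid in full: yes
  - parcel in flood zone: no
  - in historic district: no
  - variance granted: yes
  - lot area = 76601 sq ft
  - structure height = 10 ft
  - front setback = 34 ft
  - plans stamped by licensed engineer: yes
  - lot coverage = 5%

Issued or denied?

Atomic conditions:
  structure height ≥ 29 ft: 10 ≥ 29 is false
  fees paid in full: yes → true
  zoning ∈ {R1, R3}: M1 is not in the set → false
  structure height ≤ 148 ft: 10 ≤ 148 is true
  parcel in flood zone: no → false
  plans stamped by licensed engineer: yes → true
  lot coverage < 49%: 5 < 49 is true
  front setback ≤ 47 ft: 34 ≤ 47 is true
  NOT in historic district: no → true
  lot area = 41973 sq ft: 76601 == 41973 is false
  number of stories < 4: 9 < 4 is false
  proposed use ∈ {commercial, industrial, mixed}: mixed is in the set → true
  structure height ≥ 78 ft: 10 ≥ 78 is false
  NOT variance granted: yes → false
  front setback between 7 ft and 19 ft: 34 in [7, 19] is false
Combine:
[1.1.1.1] false OR true OR false = true
[1.1.1] NOT true = false
[1.1.2] true AND false AND true = false
[1.1] false AND false = false
[1] NOT false = true
[2.1] true AND true AND true = true
[2.2.1.1] exactly-one(false, false) = false
[2.2.1] NOT false = true
[2.2.2] exactly-one(true, false) = true
[2.2] true AND true = true
[2] true AND true = true
[3] false → false (antecedent false ⇒ implication holds) = true
[root] true AND true AND true = true
Overall: true → issued

Issued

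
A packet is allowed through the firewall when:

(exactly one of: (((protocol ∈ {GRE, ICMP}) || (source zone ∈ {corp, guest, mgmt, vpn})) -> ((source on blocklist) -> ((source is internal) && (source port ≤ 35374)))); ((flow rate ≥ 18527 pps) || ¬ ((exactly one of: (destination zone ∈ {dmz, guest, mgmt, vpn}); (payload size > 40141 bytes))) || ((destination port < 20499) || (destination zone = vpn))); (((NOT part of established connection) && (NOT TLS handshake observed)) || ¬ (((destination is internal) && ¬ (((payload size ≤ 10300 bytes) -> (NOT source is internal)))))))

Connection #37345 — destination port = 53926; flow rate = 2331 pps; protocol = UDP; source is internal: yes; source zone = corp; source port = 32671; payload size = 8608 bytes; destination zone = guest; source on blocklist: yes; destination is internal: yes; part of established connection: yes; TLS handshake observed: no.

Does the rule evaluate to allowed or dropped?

Allowed

Atomic conditions:
  protocol ∈ {GRE, ICMP}: UDP is not in the set → false
  source zone ∈ {corp, guest, mgmt, vpn}: corp is in the set → true
  source on blocklist: yes → true
  source is internal: yes → true
  source port ≤ 35374: 32671 ≤ 35374 is true
  flow rate ≥ 18527 pps: 2331 ≥ 18527 is false
  destination zone ∈ {dmz, guest, mgmt, vpn}: guest is in the set → true
  payload size > 40141 bytes: 8608 > 40141 is false
  destination port < 20499: 53926 < 20499 is false
  destination zone = vpn: guest == vpn is false
  NOT part of established connection: yes → false
  NOT TLS handshake observed: no → true
  destination is internal: yes → true
  payload size ≤ 10300 bytes: 8608 ≤ 10300 is true
  NOT source is internal: yes → false
Combine:
[1.1] false OR true = true
[1.2.2] true AND true = true
[1.2] true → true = true
[1] true → true = true
[2.2.1] exactly-one(true, false) = true
[2.2] NOT true = false
[2.3] false OR false = false
[2] false OR false OR false = false
[3.1] false AND true = false
[3.2.1.2.1] true → false = false
[3.2.1.2] NOT false = true
[3.2.1] true AND true = true
[3.2] NOT true = false
[3] false OR false = false
[root] exactly-one(true, false, false) = true
Overall: true → allowed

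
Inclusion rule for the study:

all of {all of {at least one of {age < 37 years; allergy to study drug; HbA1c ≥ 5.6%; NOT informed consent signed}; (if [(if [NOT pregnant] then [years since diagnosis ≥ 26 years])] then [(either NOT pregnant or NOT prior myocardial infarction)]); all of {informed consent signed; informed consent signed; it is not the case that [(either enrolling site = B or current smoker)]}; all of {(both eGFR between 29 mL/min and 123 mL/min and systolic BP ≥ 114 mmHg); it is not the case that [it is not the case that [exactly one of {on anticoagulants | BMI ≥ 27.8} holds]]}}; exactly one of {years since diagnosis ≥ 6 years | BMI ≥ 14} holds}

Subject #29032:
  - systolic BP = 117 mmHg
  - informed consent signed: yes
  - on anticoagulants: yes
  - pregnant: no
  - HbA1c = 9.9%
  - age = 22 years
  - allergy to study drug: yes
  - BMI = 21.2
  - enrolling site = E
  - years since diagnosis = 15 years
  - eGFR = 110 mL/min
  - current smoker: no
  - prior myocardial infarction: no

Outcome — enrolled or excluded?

Excluded

Atomic conditions:
  age < 37 years: 22 < 37 is true
  allergy to study drug: yes → true
  HbA1c ≥ 5.6%: 9.9 ≥ 5.6 is true
  NOT informed consent signed: yes → false
  NOT pregnant: no → true
  years since diagnosis ≥ 26 years: 15 ≥ 26 is false
  NOT prior myocardial infarction: no → true
  informed consent signed: yes → true
  enrolling site = B: E == B is false
  current smoker: no → false
  eGFR between 29 mL/min and 123 mL/min: 110 in [29, 123] is true
  systolic BP ≥ 114 mmHg: 117 ≥ 114 is true
  on anticoagulants: yes → true
  BMI ≥ 27.8: 21.2 ≥ 27.8 is false
  years since diagnosis ≥ 6 years: 15 ≥ 6 is true
  BMI ≥ 14: 21.2 ≥ 14 is true
Combine:
[1.1] true OR true OR true OR false = true
[1.2.1] true → false = false
[1.2.2] true OR true = true
[1.2] false → true (antecedent false ⇒ implication holds) = true
[1.3.3.1] false OR false = false
[1.3.3] NOT false = true
[1.3] true AND true AND true = true
[1.4.1] true AND true = true
[1.4.2.1.1] exactly-one(true, false) = true
[1.4.2.1] NOT true = false
[1.4.2] NOT false = true
[1.4] true AND true = true
[1] true AND true AND true AND true = true
[2] exactly-one(true, true) = false
[root] true AND false = false
Overall: false → excluded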